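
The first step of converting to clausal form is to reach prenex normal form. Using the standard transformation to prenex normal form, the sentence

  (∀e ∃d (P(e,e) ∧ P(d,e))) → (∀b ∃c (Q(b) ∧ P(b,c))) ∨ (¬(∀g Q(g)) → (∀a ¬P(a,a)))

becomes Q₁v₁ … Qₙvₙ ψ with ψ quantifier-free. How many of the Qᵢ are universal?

4

Eliminate → and ↔ using ¬ and ∨.
  ¬(∀e ∃d (P(e,e) ∧ P(d,e))) ∨ (∀b ∃c (Q(b) ∧ P(b,c))) ∨ ¬¬(∀g Q(g)) ∨ (∀a ¬P(a,a))
Push ¬ through the quantifiers and connectives to reach negation normal form:
  (∃e ∀d (¬P(e,e) ∨ ¬P(d,e))) ∨ (∀b ∃c (Q(b) ∧ P(b,c))) ∨ (∀g Q(g)) ∨ (∀a ¬P(a,a))
All bound variables are already distinct, so no renaming is needed.
Finally move all quantifiers to the prefix:
  ∃e ∀d ∀b ∃c ∀g ∀a (¬P(e,e) ∨ ¬P(d,e) ∨ Q(b) ∧ P(b,c) ∨ Q(g) ∨ ¬P(a,a))
The prefix is ∃e ∀d ∀b ∃c ∀g ∀a: 4 universal, 2 existential.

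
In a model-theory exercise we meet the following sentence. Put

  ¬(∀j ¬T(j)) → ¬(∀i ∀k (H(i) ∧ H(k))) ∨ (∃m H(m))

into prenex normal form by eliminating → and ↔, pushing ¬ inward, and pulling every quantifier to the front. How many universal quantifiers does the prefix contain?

Rewrite implications/biconditionals: A → B as ¬A ∨ B.
  ¬¬(∀j ¬T(j)) ∨ ¬(∀i ∀k (H(i) ∧ H(k))) ∨ (∃m H(m))
Push ¬ through the quantifiers and connectives to reach negation normal form:
  (∀j ¬T(j)) ∨ (∃i ∃k (¬H(i) ∨ ¬H(k))) ∨ (∃m H(m))
Finally move all quantifiers to the prefix:
  ∀j ∃i ∃k ∃m (¬T(j) ∨ ¬H(i) ∨ ¬H(k) ∨ H(m))
The prefix is ∀j ∃i ∃k ∃m: 1 universal, 3 existential.

1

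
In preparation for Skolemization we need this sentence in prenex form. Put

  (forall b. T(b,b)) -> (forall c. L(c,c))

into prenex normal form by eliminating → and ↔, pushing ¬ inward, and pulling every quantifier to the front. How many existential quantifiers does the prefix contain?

1

Rewrite implications/biconditionals: A → B as ¬A ∨ B.
  ~(forall b. T(b,b)) | (forall c. L(c,c))
Move each ¬ inward, flipping quantifiers it crosses:
  (exists b. ~T(b,b)) | (forall c. L(c,c))
All bound variables are already distinct, so no renaming is needed.
Finally move all quantifiers to the prefix:
  exists b. forall c. (~T(b,b) | L(c,c))
The prefix is exists b forall c: 1 universal, 1 existential.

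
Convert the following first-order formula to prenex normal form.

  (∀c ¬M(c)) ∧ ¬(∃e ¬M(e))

∀c ∀e (¬M(c) ∧ M(e))

Move each ¬ inward, flipping quantifiers it crosses:
  (∀c ¬M(c)) ∧ (∀e M(e))
All bound variables are already distinct, so no renaming is needed.
Finally move all quantifiers to the prefix:
  ∀c ∀e (¬M(c) ∧ M(e))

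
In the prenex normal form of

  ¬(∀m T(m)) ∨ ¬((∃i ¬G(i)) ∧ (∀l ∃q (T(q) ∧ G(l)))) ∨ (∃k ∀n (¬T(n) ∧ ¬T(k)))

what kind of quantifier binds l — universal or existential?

Move each ¬ inward, flipping quantifiers it crosses:
  (∃m ¬T(m)) ∨ (∀i G(i)) ∨ (∃l ∀q (¬T(q) ∨ ¬G(l))) ∨ (∃k ∀n (¬T(n) ∧ ¬T(k)))
Finally move all quantifiers to the prefix:
  ∃m ∀i ∃l ∀q ∃k ∀n (¬T(m) ∨ G(i) ∨ ¬T(q) ∨ ¬G(l) ∨ ¬T(n) ∧ ¬T(k))
The quantifier ∀l sits under an odd number of negations, so it flips to ∃l.

existential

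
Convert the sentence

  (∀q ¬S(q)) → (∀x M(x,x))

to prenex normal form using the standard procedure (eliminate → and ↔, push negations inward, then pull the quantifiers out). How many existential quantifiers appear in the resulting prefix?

First replace A → B with ¬A ∨ B.
  ¬(∀q ¬S(q)) ∨ (∀x M(x,x))
Move each ¬ inward, flipping quantifiers it crosses:
  (∃q S(q)) ∨ (∀x M(x,x))
Pull the quantifiers to the front (each side's bound variable is not free in the other side):
  ∃q ∀x (S(q) ∨ M(x,x))
The prefix is ∃q ∀x: 1 universal, 1 existential.

1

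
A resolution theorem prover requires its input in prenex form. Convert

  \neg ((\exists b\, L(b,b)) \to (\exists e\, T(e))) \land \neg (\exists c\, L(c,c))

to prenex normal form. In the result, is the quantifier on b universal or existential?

existential

First replace A → B with ¬A ∨ B.
  \neg (\neg (\exists b\, L(b,b)) \lor (\exists e\, T(e))) \land \neg (\exists c\, L(c,c))
Drive negations inward (¬∀x A ≡ ∃x ¬A, ¬∃x A ≡ ∀x ¬A, De Morgan for ∧/∨):
  (\exists b\, L(b,b)) \land (\forall e\, \neg T(e)) \land (\forall c\, \neg L(c,c))
All bound variables are already distinct, so no renaming is needed.
Pull the quantifiers to the front (each side's bound variable is not free in the other side):
  \exists b\, \forall e\, \forall c\, (L(b,b) \land \neg T(e) \land \neg L(c,c))
The quantifier \exists b sits under an even number of negations (counting the antecedent side of each →), so it remains existential.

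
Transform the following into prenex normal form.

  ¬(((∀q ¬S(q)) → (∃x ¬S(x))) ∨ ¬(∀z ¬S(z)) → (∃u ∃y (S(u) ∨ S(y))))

∃q ∃x ∃z ∀u ∀y ((S(q) ∨ ¬S(x) ∨ S(z)) ∧ ¬S(u) ∧ ¬S(y))

First replace A → B with ¬A ∨ B.
  ¬(¬(¬(∀q ¬S(q)) ∨ (∃x ¬S(x)) ∨ ¬(∀z ¬S(z))) ∨ (∃u ∃y (S(u) ∨ S(y))))
Move each ¬ inward, flipping quantifiers it crosses:
  ((∃q S(q)) ∨ (∃x ¬S(x)) ∨ (∃z S(z))) ∧ (∀u ∀y (¬S(u) ∧ ¬S(y)))
Pull the quantifiers to the front (each side's bound variable is not free in the other side):
  ∃q ∃x ∃z ∀u ∀y ((S(q) ∨ ¬S(x) ∨ S(z)) ∧ ¬S(u) ∧ ¬S(y))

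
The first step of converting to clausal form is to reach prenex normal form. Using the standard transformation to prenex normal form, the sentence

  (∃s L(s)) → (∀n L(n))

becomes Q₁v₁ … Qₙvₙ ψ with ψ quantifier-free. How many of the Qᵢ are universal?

Eliminate → and ↔ using ¬ and ∨.
  ¬(∃s L(s)) ∨ (∀n L(n))
Push ¬ through the quantifiers and connectives to reach negation normal form:
  (∀s ¬L(s)) ∨ (∀n L(n))
All bound variables are already distinct, so no renaming is needed.
Extract every quantifier outward, since the variables are now distinct and don't occur free across branches:
  ∀s ∀n (¬L(s) ∨ L(n))
The prefix is ∀s ∀n: 2 universal, 0 existential.

2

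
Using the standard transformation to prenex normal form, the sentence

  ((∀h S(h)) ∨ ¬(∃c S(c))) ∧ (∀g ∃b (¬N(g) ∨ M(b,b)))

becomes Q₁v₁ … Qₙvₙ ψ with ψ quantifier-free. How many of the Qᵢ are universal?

Drive negations inward (¬∀x A ≡ ∃x ¬A, ¬∃x A ≡ ∀x ¬A, De Morgan for ∧/∨):
  ((∀h S(h)) ∨ (∀c ¬S(c))) ∧ (∀g ∃b (¬N(g) ∨ M(b,b)))
All bound variables are already distinct, so no renaming is needed.
Pull the quantifiers to the front (each side's bound variable is not free in the other side):
  ∀h ∀c ∀g ∃b ((S(h) ∨ ¬S(c)) ∧ (¬N(g) ∨ M(b,b)))
The prefix is ∀h ∀c ∀g ∃b: 3 universal, 1 existential.

3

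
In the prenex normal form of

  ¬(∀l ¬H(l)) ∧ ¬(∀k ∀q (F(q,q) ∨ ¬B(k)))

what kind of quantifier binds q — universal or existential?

existential

Move each ¬ inward, flipping quantifiers it crosses:
  (∃l H(l)) ∧ (∃k ∃q (¬F(q,q) ∧ B(k)))
All bound variables are already distinct, so no renaming is needed.
Finally move all quantifiers to the prefix:
  ∃l ∃k ∃q (H(l) ∧ ¬F(q,q) ∧ B(k))
The quantifier ∀q sits under an odd number of negations, so it flips to ∃q.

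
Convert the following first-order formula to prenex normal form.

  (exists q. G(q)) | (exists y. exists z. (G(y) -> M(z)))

First replace A → B with ¬A ∨ B.
  (exists q. G(q)) | (exists y. exists z. (~G(y) | M(z)))
Finally move all quantifiers to the prefix:
  exists q. exists y. exists z. (G(q) | ~G(y) | M(z))

exists q. exists y. exists z. (G(q) | ~G(y) | M(z))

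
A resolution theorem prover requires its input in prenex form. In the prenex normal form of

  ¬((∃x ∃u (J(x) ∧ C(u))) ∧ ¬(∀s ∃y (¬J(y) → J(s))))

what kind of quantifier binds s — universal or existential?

universal

First replace A → B with ¬A ∨ B.
  ¬((∃x ∃u (J(x) ∧ C(u))) ∧ ¬(∀s ∃y (¬¬J(y) ∨ J(s))))
Push ¬ through the quantifiers and connectives to reach negation normal form:
  (∀x ∀u (¬J(x) ∨ ¬C(u))) ∨ (∀s ∃y (J(y) ∨ J(s)))
All bound variables are already distinct, so no renaming is needed.
Finally move all quantifiers to the prefix:
  ∀x ∀u ∀s ∃y (¬J(x) ∨ ¬C(u) ∨ J(y) ∨ J(s))
The quantifier ∀s sits under an even number of negations (counting the antecedent side of each →), so it remains universal.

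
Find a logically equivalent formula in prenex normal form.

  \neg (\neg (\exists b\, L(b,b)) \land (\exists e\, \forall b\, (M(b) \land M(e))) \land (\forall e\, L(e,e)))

Move each ¬ inward, flipping quantifiers it crosses:
  (\exists b\, L(b,b)) \lor (\forall e\, \exists b\, (\neg M(b) \lor \neg M(e))) \lor (\exists e\, \neg L(e,e))
Standardize variables apart so no two quantifiers bind the same name: b↦v, e↦q.
  (\exists b\, L(b,b)) \lor (\forall e\, \exists v\, (\neg M(v) \lor \neg M(e))) \lor (\exists q\, \neg L(q,q))
Extract every quantifier outward, since the variables are now distinct and don't occur free across branches:
  \exists b\, \forall e\, \exists v\, \exists q\, (L(b,b) \lor \neg M(v) \lor \neg M(e) \lor \neg L(q,q))

\exists b\, \forall e\, \exists v\, \exists q\, (L(b,b) \lor \neg M(v) \lor \neg M(e) \lor \neg L(q,q))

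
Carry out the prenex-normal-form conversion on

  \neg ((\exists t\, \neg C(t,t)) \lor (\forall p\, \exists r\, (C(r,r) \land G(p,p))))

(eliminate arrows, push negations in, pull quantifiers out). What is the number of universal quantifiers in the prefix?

2

Push ¬ through the quantifiers and connectives to reach negation normal form:
  (\forall t\, C(t,t)) \land (\exists p\, \forall r\, (\neg C(r,r) \lor \neg G(p,p)))
All bound variables are already distinct, so no renaming is needed.
Finally move all quantifiers to the prefix:
  \forall t\, \exists p\, \forall r\, (C(t,t) \land (\neg C(r,r) \lor \neg G(p,p)))
The prefix is \forall t \exists p \forall r: 2 universal, 1 existential.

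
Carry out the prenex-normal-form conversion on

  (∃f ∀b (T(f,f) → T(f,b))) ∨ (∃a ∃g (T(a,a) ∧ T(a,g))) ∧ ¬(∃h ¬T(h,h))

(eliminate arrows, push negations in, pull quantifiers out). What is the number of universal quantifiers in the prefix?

2

Eliminate → and ↔ using ¬ and ∨.
  (∃f ∀b (¬T(f,f) ∨ T(f,b))) ∨ (∃a ∃g (T(a,a) ∧ T(a,g))) ∧ ¬(∃h ¬T(h,h))
Move each ¬ inward, flipping quantifiers it crosses:
  (∃f ∀b (¬T(f,f) ∨ T(f,b))) ∨ (∃a ∃g (T(a,a) ∧ T(a,g))) ∧ (∀h T(h,h))
All bound variables are already distinct, so no renaming is needed.
Pull the quantifiers to the front (each side's bound variable is not free in the other side):
  ∃f ∀b ∃a ∃g ∀h (¬T(f,f) ∨ T(f,b) ∨ T(a,a) ∧ T(a,g) ∧ T(h,h))
The prefix is ∃f ∀b ∃a ∃g ∀h: 2 universal, 3 existential.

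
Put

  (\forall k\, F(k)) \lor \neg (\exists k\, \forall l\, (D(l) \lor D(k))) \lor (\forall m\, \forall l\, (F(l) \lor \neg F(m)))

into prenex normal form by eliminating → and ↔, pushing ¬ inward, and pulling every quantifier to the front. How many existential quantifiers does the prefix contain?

Move each ¬ inward, flipping quantifiers it crosses:
  (\forall k\, F(k)) \lor (\forall k\, \exists l\, (\neg D(l) \land \neg D(k))) \lor (\forall m\, \forall l\, (F(l) \lor \neg F(m)))
Rename bound variables to avoid capture: k↦u1, l↦s.
  (\forall k\, F(k)) \lor (\forall u1\, \exists l\, (\neg D(l) \land \neg D(u1))) \lor (\forall m\, \forall s\, (F(s) \lor \neg F(m)))
Finally move all quantifiers to the prefix:
  \forall k\, \forall u1\, \exists l\, \forall m\, \forall s\, (F(k) \lor \neg D(l) \land \neg D(u1) \lor F(s) \lor \neg F(m))
The prefix is \forall k \forall u1 \exists l \forall m \forall s: 4 universal, 1 existential.

1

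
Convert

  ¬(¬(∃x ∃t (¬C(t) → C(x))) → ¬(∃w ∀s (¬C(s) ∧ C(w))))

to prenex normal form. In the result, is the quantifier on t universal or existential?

universal

Rewrite implications/biconditionals: A → B as ¬A ∨ B.
  ¬(¬¬(∃x ∃t (¬¬C(t) ∨ C(x))) ∨ ¬(∃w ∀s (¬C(s) ∧ C(w))))
Push ¬ through the quantifiers and connectives to reach negation normal form:
  (∀x ∀t (¬C(t) ∧ ¬C(x))) ∧ (∃w ∀s (¬C(s) ∧ C(w)))
Finally move all quantifiers to the prefix:
  ∀x ∀t ∃w ∀s (¬C(t) ∧ ¬C(x) ∧ ¬C(s) ∧ C(w))
The quantifier ∃t sits under an odd number of negations (counting the antecedent side of each →), so it flips to ∀t.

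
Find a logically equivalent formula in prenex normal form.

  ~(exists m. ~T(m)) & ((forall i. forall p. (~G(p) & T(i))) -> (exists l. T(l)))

Rewrite implications/biconditionals: A → B as ¬A ∨ B.
  ~(exists m. ~T(m)) & (~(forall i. forall p. (~G(p) & T(i))) | (exists l. T(l)))
Push ¬ through the quantifiers and connectives to reach negation normal form:
  (forall m. T(m)) & ((exists i. exists p. (G(p) | ~T(i))) | (exists l. T(l)))
Finally move all quantifiers to the prefix:
  forall m. exists i. exists p. exists l. (T(m) & (G(p) | ~T(i) | T(l)))

forall m. exists i. exists p. exists l. (T(m) & (G(p) | ~T(i) | T(l)))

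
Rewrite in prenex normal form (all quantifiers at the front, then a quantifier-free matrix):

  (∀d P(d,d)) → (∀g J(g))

First replace A → B with ¬A ∨ B.
  ¬(∀d P(d,d)) ∨ (∀g J(g))
Move each ¬ inward, flipping quantifiers it crosses:
  (∃d ¬P(d,d)) ∨ (∀g J(g))
Finally move all quantifiers to the prefix:
  ∃d ∀g (¬P(d,d) ∨ J(g))

∃d ∀g (¬P(d,d) ∨ J(g))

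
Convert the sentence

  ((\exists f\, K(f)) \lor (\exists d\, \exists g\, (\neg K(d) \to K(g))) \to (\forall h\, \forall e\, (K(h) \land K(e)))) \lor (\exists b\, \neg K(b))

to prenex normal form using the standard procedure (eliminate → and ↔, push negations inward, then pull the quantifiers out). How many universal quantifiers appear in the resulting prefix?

5

Eliminate → and ↔ using ¬ and ∨.
  \neg ((\exists f\, K(f)) \lor (\exists d\, \exists g\, (\neg \neg K(d) \lor K(g)))) \lor (\forall h\, \forall e\, (K(h) \land K(e))) \lor (\exists b\, \neg K(b))
Drive negations inward (¬∀x A ≡ ∃x ¬A, ¬∃x A ≡ ∀x ¬A, De Morgan for ∧/∨):
  (\forall f\, \neg K(f)) \land (\forall d\, \forall g\, (\neg K(d) \land \neg K(g))) \lor (\forall h\, \forall e\, (K(h) \land K(e))) \lor (\exists b\, \neg K(b))
All bound variables are already distinct, so no renaming is needed.
Finally move all quantifiers to the prefix:
  \forall f\, \forall d\, \forall g\, \forall h\, \forall e\, \exists b\, (\neg K(f) \land \neg K(d) \land \neg K(g) \lor K(h) \land K(e) \lor \neg K(b))
The prefix is \forall f \forall d \forall g \forall h \forall e \exists b: 5 universal, 1 existential.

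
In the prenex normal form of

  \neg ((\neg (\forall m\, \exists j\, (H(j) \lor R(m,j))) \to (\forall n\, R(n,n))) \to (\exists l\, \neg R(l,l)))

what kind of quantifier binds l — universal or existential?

universal

Rewrite implications/biconditionals: A → B as ¬A ∨ B.
  \neg (\neg (\neg \neg (\forall m\, \exists j\, (H(j) \lor R(m,j))) \lor (\forall n\, R(n,n))) \lor (\exists l\, \neg R(l,l)))
Move each ¬ inward, flipping quantifiers it crosses:
  ((\forall m\, \exists j\, (H(j) \lor R(m,j))) \lor (\forall n\, R(n,n))) \land (\forall l\, R(l,l))
All bound variables are already distinct, so no renaming is needed.
Pull the quantifiers to the front (each side's bound variable is not free in the other side):
  \forall m\, \exists j\, \forall n\, \forall l\, ((H(j) \lor R(m,j) \lor R(n,n)) \land R(l,l))
The quantifier \exists l sits under an odd number of negations (counting the antecedent side of each →), so it flips to \forall l.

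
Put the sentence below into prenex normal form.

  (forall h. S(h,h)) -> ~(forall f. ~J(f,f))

exists h. exists f. (~S(h,h) | J(f,f))

Eliminate → and ↔ using ¬ and ∨.
  ~(forall h. S(h,h)) | ~(forall f. ~J(f,f))
Move each ¬ inward, flipping quantifiers it crosses:
  (exists h. ~S(h,h)) | (exists f. J(f,f))
Extract every quantifier outward, since the variables are now distinct and don't occur free across branches:
  exists h. exists f. (~S(h,h) | J(f,f))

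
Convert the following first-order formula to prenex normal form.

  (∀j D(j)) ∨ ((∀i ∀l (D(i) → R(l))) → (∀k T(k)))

Eliminate → and ↔ using ¬ and ∨.
  (∀j D(j)) ∨ ¬(∀i ∀l (¬D(i) ∨ R(l))) ∨ (∀k T(k))
Push ¬ through the quantifiers and connectives to reach negation normal form:
  (∀j D(j)) ∨ (∃i ∃l (D(i) ∧ ¬R(l))) ∨ (∀k T(k))
Pull the quantifiers to the front (each side's bound variable is not free in the other side):
  ∀j ∃i ∃l ∀k (D(j) ∨ D(i) ∧ ¬R(l) ∨ T(k))

∀j ∃i ∃l ∀k (D(j) ∨ D(i) ∧ ¬R(l) ∨ T(k))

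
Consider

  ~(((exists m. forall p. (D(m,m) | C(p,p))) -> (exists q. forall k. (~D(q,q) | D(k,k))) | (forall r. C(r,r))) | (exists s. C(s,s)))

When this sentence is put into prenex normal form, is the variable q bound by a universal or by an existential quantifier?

Eliminate → and ↔ using ¬ and ∨.
  ~(~(exists m. forall p. (D(m,m) | C(p,p))) | (exists q. forall k. (~D(q,q) | D(k,k))) | (forall r. C(r,r)) | (exists s. C(s,s)))
Push ¬ through the quantifiers and connectives to reach negation normal form:
  (exists m. forall p. (D(m,m) | C(p,p))) & (forall q. exists k. (D(q,q) & ~D(k,k))) & (exists r. ~C(r,r)) & (forall s. ~C(s,s))
All bound variables are already distinct, so no renaming is needed.
Extract every quantifier outward, since the variables are now distinct and don't occur free across branches:
  exists m. forall p. forall q. exists k. exists r. forall s. ((D(m,m) | C(p,p)) & D(q,q) & ~D(k,k) & ~C(r,r) & ~C(s,s))
The quantifier exists q sits under an odd number of negations (counting the antecedent side of each →), so it flips to forall q.

universal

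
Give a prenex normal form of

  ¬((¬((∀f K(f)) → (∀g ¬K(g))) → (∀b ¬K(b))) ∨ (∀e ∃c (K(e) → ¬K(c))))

∀f ∃g ∃b ∃e ∀c (K(f) ∧ K(g) ∧ K(b) ∧ K(e) ∧ K(c))

Eliminate → and ↔ using ¬ and ∨.
  ¬(¬¬(¬(∀f K(f)) ∨ (∀g ¬K(g))) ∨ (∀b ¬K(b)) ∨ (∀e ∃c (¬K(e) ∨ ¬K(c))))
Drive negations inward (¬∀x A ≡ ∃x ¬A, ¬∃x A ≡ ∀x ¬A, De Morgan for ∧/∨):
  (∀f K(f)) ∧ (∃g K(g)) ∧ (∃b K(b)) ∧ (∃e ∀c (K(e) ∧ K(c)))
All bound variables are already distinct, so no renaming is needed.
Extract every quantifier outward, since the variables are now distinct and don't occur free across branches:
  ∀f ∃g ∃b ∃e ∀c (K(f) ∧ K(g) ∧ K(b) ∧ K(e) ∧ K(c))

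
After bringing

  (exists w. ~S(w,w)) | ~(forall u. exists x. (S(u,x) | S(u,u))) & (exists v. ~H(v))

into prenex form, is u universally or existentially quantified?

existential

Move each ¬ inward, flipping quantifiers it crosses:
  (exists w. ~S(w,w)) | (exists u. forall x. (~S(u,x) & ~S(u,u))) & (exists v. ~H(v))
All bound variables are already distinct, so no renaming is needed.
Pull the quantifiers to the front (each side's bound variable is not free in the other side):
  exists w. exists u. forall x. exists v. (~S(w,w) | ~S(u,x) & ~S(u,u) & ~H(v))
The quantifier forall u sits under an odd number of negations, so it flips to exists u.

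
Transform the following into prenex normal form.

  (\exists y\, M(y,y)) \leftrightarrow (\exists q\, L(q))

\forall y\, \exists q\, \forall p\, \exists x\, ((\neg M(y,y) \lor L(q)) \land (\neg L(p) \lor M(x,x)))

Rewrite implications/biconditionals: A → B as ¬A ∨ B; A ↔ B as (¬A ∨ B) ∧ (¬B ∨ A).
  (\neg (\exists y\, M(y,y)) \lor (\exists q\, L(q))) \land (\neg (\exists q\, L(q)) \lor (\exists y\, M(y,y)))
Drive negations inward (¬∀x A ≡ ∃x ¬A, ¬∃x A ≡ ∀x ¬A, De Morgan for ∧/∨):
  ((\forall y\, \neg M(y,y)) \lor (\exists q\, L(q))) \land ((\forall q\, \neg L(q)) \lor (\exists y\, M(y,y)))
Give each quantifier a distinct variable: q↦p, y↦x.
  ((\forall y\, \neg M(y,y)) \lor (\exists q\, L(q))) \land ((\forall p\, \neg L(p)) \lor (\exists x\, M(x,x)))
Pull the quantifiers to the front (each side's bound variable is not free in the other side):
  \forall y\, \exists q\, \forall p\, \exists x\, ((\neg M(y,y) \lor L(q)) \land (\neg L(p) \lor M(x,x)))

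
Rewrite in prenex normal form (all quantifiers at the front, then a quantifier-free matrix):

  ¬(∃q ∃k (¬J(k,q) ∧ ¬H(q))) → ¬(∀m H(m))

Eliminate → and ↔ using ¬ and ∨.
  ¬¬(∃q ∃k (¬J(k,q) ∧ ¬H(q))) ∨ ¬(∀m H(m))
Drive negations inward (¬∀x A ≡ ∃x ¬A, ¬∃x A ≡ ∀x ¬A, De Morgan for ∧/∨):
  (∃q ∃k (¬J(k,q) ∧ ¬H(q))) ∨ (∃m ¬H(m))
All bound variables are already distinct, so no renaming is needed.
Pull the quantifiers to the front (each side's bound variable is not free in the other side):
  ∃q ∃k ∃m (¬J(k,q) ∧ ¬H(q) ∨ ¬H(m))

∃q ∃k ∃m (¬J(k,q) ∧ ¬H(q) ∨ ¬H(m))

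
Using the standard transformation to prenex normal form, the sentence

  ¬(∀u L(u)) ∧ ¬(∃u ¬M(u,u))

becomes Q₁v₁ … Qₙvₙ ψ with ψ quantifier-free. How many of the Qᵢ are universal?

Push ¬ through the quantifiers and connectives to reach negation normal form:
  (∃u ¬L(u)) ∧ (∀u M(u,u))
Give each quantifier a distinct variable: u↦y.
  (∃u ¬L(u)) ∧ (∀y M(y,y))
Pull the quantifiers to the front (each side's bound variable is not free in the other side):
  ∃u ∀y (¬L(u) ∧ M(y,y))
The prefix is ∃u ∀y: 1 universal, 1 existential.

1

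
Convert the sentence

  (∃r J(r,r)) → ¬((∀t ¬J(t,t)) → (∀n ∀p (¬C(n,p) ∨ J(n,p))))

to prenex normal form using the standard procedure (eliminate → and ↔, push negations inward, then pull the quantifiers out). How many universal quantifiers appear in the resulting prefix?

2

First replace A → B with ¬A ∨ B.
  ¬(∃r J(r,r)) ∨ ¬(¬(∀t ¬J(t,t)) ∨ (∀n ∀p (¬C(n,p) ∨ J(n,p))))
Drive negations inward (¬∀x A ≡ ∃x ¬A, ¬∃x A ≡ ∀x ¬A, De Morgan for ∧/∨):
  (∀r ¬J(r,r)) ∨ (∀t ¬J(t,t)) ∧ (∃n ∃p (C(n,p) ∧ ¬J(n,p)))
All bound variables are already distinct, so no renaming is needed.
Extract every quantifier outward, since the variables are now distinct and don't occur free across branches:
  ∀r ∀t ∃n ∃p (¬J(r,r) ∨ ¬J(t,t) ∧ C(n,p) ∧ ¬J(n,p))
The prefix is ∀r ∀t ∃n ∃p: 2 universal, 2 existential.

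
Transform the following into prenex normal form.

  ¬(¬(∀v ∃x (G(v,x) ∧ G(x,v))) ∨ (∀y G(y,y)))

∀v ∃x ∃y (G(v,x) ∧ G(x,v) ∧ ¬G(y,y))

Move each ¬ inward, flipping quantifiers it crosses:
  (∀v ∃x (G(v,x) ∧ G(x,v))) ∧ (∃y ¬G(y,y))
Pull the quantifiers to the front (each side's bound variable is not free in the other side):
  ∀v ∃x ∃y (G(v,x) ∧ G(x,v) ∧ ¬G(y,y))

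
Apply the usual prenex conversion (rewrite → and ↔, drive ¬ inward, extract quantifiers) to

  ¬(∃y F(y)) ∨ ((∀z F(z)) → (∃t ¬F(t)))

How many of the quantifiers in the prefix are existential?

Rewrite implications/biconditionals: A → B as ¬A ∨ B.
  ¬(∃y F(y)) ∨ ¬(∀z F(z)) ∨ (∃t ¬F(t))
Push ¬ through the quantifiers and connectives to reach negation normal form:
  (∀y ¬F(y)) ∨ (∃z ¬F(z)) ∨ (∃t ¬F(t))
All bound variables are already distinct, so no renaming is needed.
Finally move all quantifiers to the prefix:
  ∀y ∃z ∃t (¬F(y) ∨ ¬F(z) ∨ ¬F(t))
The prefix is ∀y ∃z ∃t: 1 universal, 2 existential.

2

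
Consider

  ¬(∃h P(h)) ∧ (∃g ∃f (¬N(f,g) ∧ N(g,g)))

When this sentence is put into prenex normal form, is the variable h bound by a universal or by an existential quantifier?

universal

Push ¬ through the quantifiers and connectives to reach negation normal form:
  (∀h ¬P(h)) ∧ (∃g ∃f (¬N(f,g) ∧ N(g,g)))
All bound variables are already distinct, so no renaming is needed.
Pull the quantifiers to the front (each side's bound variable is not free in the other side):
  ∀h ∃g ∃f (¬P(h) ∧ ¬N(f,g) ∧ N(g,g))
The quantifier ∃h sits under an odd number of negations, so it flips to ∀h.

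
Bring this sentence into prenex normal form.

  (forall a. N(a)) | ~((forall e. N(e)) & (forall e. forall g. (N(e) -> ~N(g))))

Rewrite implications/biconditionals: A → B as ¬A ∨ B.
  (forall a. N(a)) | ~((forall e. N(e)) & (forall e. forall g. (~N(e) | ~N(g))))
Push ¬ through the quantifiers and connectives to reach negation normal form:
  (forall a. N(a)) | (exists e. ~N(e)) | (exists e. exists g. (N(e) & N(g)))
Standardize variables apart so no two quantifiers bind the same name: e↦c.
  (forall a. N(a)) | (exists e. ~N(e)) | (exists c. exists g. (N(c) & N(g)))
Pull the quantifiers to the front (each side's bound variable is not free in the other side):
  forall a. exists e. exists c. exists g. (N(a) | ~N(e) | N(c) & N(g))

forall a. exists e. exists c. exists g. (N(a) | ~N(e) | N(c) & N(g))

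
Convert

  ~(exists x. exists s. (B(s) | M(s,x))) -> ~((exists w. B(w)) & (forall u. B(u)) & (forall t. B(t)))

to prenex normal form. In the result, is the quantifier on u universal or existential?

Eliminate → and ↔ using ¬ and ∨.
  ~~(exists x. exists s. (B(s) | M(s,x))) | ~((exists w. B(w)) & (forall u. B(u)) & (forall t. B(t)))
Move each ¬ inward, flipping quantifiers it crosses:
  (exists x. exists s. (B(s) | M(s,x))) | (forall w. ~B(w)) | (exists u. ~B(u)) | (exists t. ~B(t))
All bound variables are already distinct, so no renaming is needed.
Pull the quantifiers to the front (each side's bound variable is not free in the other side):
  exists x. exists s. forall w. exists u. exists t. (B(s) | M(s,x) | ~B(w) | ~B(u) | ~B(t))
The quantifier forall u sits under an odd number of negations (counting the antecedent side of each →), so it flips to exists u.

existential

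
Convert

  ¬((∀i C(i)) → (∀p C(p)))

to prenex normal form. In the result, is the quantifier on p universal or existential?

existential

Rewrite implications/biconditionals: A → B as ¬A ∨ B.
  ¬(¬(∀i C(i)) ∨ (∀p C(p)))
Drive negations inward (¬∀x A ≡ ∃x ¬A, ¬∃x A ≡ ∀x ¬A, De Morgan for ∧/∨):
  (∀i C(i)) ∧ (∃p ¬C(p))
Pull the quantifiers to the front (each side's bound variable is not free in the other side):
  ∀i ∃p (C(i) ∧ ¬C(p))
The quantifier ∀p sits under an odd number of negations (counting the antecedent side of each →), so it flips to ∃p.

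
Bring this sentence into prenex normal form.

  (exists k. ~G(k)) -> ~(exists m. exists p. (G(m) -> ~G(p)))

forall k. forall m. forall p. (G(k) | G(m) & G(p))

Eliminate → and ↔ using ¬ and ∨.
  ~(exists k. ~G(k)) | ~(exists m. exists p. (~G(m) | ~G(p)))
Push ¬ through the quantifiers and connectives to reach negation normal form:
  (forall k. G(k)) | (forall m. forall p. (G(m) & G(p)))
All bound variables are already distinct, so no renaming is needed.
Finally move all quantifiers to the prefix:
  forall k. forall m. forall p. (G(k) | G(m) & G(p))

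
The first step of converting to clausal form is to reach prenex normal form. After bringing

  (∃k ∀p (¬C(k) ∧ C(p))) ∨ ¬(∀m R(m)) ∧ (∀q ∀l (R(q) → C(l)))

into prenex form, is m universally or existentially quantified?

Rewrite implications/biconditionals: A → B as ¬A ∨ B.
  (∃k ∀p (¬C(k) ∧ C(p))) ∨ ¬(∀m R(m)) ∧ (∀q ∀l (¬R(q) ∨ C(l)))
Drive negations inward (¬∀x A ≡ ∃x ¬A, ¬∃x A ≡ ∀x ¬A, De Morgan for ∧/∨):
  (∃k ∀p (¬C(k) ∧ C(p))) ∨ (∃m ¬R(m)) ∧ (∀q ∀l (¬R(q) ∨ C(l)))
All bound variables are already distinct, so no renaming is needed.
Pull the quantifiers to the front (each side's bound variable is not free in the other side):
  ∃k ∀p ∃m ∀q ∀l (¬C(k) ∧ C(p) ∨ ¬R(m) ∧ (¬R(q) ∨ C(l)))
The quantifier ∀m sits under an odd number of negations (counting the antecedent side of each →), so it flips to ∃m.

existential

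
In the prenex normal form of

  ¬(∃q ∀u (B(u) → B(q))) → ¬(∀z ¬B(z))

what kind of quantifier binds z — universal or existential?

Eliminate → and ↔ using ¬ and ∨.
  ¬¬(∃q ∀u (¬B(u) ∨ B(q))) ∨ ¬(∀z ¬B(z))
Move each ¬ inward, flipping quantifiers it crosses:
  (∃q ∀u (¬B(u) ∨ B(q))) ∨ (∃z B(z))
All bound variables are already distinct, so no renaming is needed.
Finally move all quantifiers to the prefix:
  ∃q ∀u ∃z (¬B(u) ∨ B(q) ∨ B(z))
The quantifier ∀z sits under an odd number of negations (counting the antecedent side of each →), so it flips to ∃z.

existential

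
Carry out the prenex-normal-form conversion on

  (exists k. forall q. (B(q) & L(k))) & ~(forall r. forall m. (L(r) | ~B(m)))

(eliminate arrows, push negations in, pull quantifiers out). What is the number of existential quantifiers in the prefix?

3

Push ¬ through the quantifiers and connectives to reach negation normal form:
  (exists k. forall q. (B(q) & L(k))) & (exists r. exists m. (~L(r) & B(m)))
Finally move all quantifiers to the prefix:
  exists k. forall q. exists r. exists m. (B(q) & L(k) & ~L(r) & B(m))
The prefix is exists k forall q exists r exists m: 1 universal, 3 existential.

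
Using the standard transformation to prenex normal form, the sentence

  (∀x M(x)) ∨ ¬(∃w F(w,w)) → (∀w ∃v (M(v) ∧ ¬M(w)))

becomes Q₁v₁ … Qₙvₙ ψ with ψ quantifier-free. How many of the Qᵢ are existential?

First replace A → B with ¬A ∨ B.
  ¬((∀x M(x)) ∨ ¬(∃w F(w,w))) ∨ (∀w ∃v (M(v) ∧ ¬M(w)))
Drive negations inward (¬∀x A ≡ ∃x ¬A, ¬∃x A ≡ ∀x ¬A, De Morgan for ∧/∨):
  (∃x ¬M(x)) ∧ (∃w F(w,w)) ∨ (∀w ∃v (M(v) ∧ ¬M(w)))
Give each quantifier a distinct variable: w↦x1.
  (∃x ¬M(x)) ∧ (∃w F(w,w)) ∨ (∀x1 ∃v (M(v) ∧ ¬M(x1)))
Pull the quantifiers to the front (each side's bound variable is not free in the other side):
  ∃x ∃w ∀x1 ∃v (¬M(x) ∧ F(w,w) ∨ M(v) ∧ ¬M(x1))
The prefix is ∃x ∃w ∀x1 ∃v: 1 universal, 3 existential.

3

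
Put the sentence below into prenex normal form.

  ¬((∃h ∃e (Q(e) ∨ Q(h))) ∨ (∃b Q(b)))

Push ¬ through the quantifiers and connectives to reach negation normal form:
  (∀h ∀e (¬Q(e) ∧ ¬Q(h))) ∧ (∀b ¬Q(b))
All bound variables are already distinct, so no renaming is needed.
Extract every quantifier outward, since the variables are now distinct and don't occur free across branches:
  ∀h ∀e ∀b (¬Q(e) ∧ ¬Q(h) ∧ ¬Q(b))

∀h ∀e ∀b (¬Q(e) ∧ ¬Q(h) ∧ ¬Q(b))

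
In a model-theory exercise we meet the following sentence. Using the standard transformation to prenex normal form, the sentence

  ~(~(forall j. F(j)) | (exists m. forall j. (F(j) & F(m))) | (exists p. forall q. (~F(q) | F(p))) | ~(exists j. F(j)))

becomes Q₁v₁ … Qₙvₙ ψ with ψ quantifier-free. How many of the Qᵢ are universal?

3

Drive negations inward (¬∀x A ≡ ∃x ¬A, ¬∃x A ≡ ∀x ¬A, De Morgan for ∧/∨):
  (forall j. F(j)) & (forall m. exists j. (~F(j) | ~F(m))) & (forall p. exists q. (F(q) & ~F(p))) & (exists j. F(j))
Standardize variables apart so no two quantifiers bind the same name: j↦a, j↦w.
  (forall j. F(j)) & (forall m. exists a. (~F(a) | ~F(m))) & (forall p. exists q. (F(q) & ~F(p))) & (exists w. F(w))
Extract every quantifier outward, since the variables are now distinct and don't occur free across branches:
  forall j. forall m. exists a. forall p. exists q. exists w. (F(j) & (~F(a) | ~F(m)) & F(q) & ~F(p) & F(w))
The prefix is forall j forall m exists a forall p exists q exists w: 3 universal, 3 existential.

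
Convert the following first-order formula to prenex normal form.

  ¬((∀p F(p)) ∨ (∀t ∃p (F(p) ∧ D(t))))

Push ¬ through the quantifiers and connectives to reach negation normal form:
  (∃p ¬F(p)) ∧ (∃t ∀p (¬F(p) ∨ ¬D(t)))
Rename bound variables to avoid capture: p↦z.
  (∃p ¬F(p)) ∧ (∃t ∀z (¬F(z) ∨ ¬D(t)))
Pull the quantifiers to the front (each side's bound variable is not free in the other side):
  ∃p ∃t ∀z (¬F(p) ∧ (¬F(z) ∨ ¬D(t)))

∃p ∃t ∀z (¬F(p) ∧ (¬F(z) ∨ ¬D(t)))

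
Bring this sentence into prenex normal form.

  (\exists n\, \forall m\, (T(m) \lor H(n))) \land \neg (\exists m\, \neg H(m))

Drive negations inward (¬∀x A ≡ ∃x ¬A, ¬∃x A ≡ ∀x ¬A, De Morgan for ∧/∨):
  (\exists n\, \forall m\, (T(m) \lor H(n))) \land (\forall m\, H(m))
Standardize variables apart so no two quantifiers bind the same name: m↦v.
  (\exists n\, \forall m\, (T(m) \lor H(n))) \land (\forall v\, H(v))
Pull the quantifiers to the front (each side's bound variable is not free in the other side):
  \exists n\, \forall m\, \forall v\, ((T(m) \lor H(n)) \land H(v))

\exists n\, \forall m\, \forall v\, ((T(m) \lor H(n)) \land H(v))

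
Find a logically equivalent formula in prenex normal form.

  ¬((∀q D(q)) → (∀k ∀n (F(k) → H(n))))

Rewrite implications/biconditionals: A → B as ¬A ∨ B.
  ¬(¬(∀q D(q)) ∨ (∀k ∀n (¬F(k) ∨ H(n))))
Move each ¬ inward, flipping quantifiers it crosses:
  (∀q D(q)) ∧ (∃k ∃n (F(k) ∧ ¬H(n)))
All bound variables are already distinct, so no renaming is needed.
Finally move all quantifiers to the prefix:
  ∀q ∃k ∃n (D(q) ∧ F(k) ∧ ¬H(n))

∀q ∃k ∃n (D(q) ∧ F(k) ∧ ¬H(n))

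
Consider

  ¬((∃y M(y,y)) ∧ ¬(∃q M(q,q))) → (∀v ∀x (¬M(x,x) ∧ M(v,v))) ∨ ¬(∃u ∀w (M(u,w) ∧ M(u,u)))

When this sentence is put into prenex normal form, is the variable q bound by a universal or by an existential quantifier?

universal

First replace A → B with ¬A ∨ B.
  ¬¬((∃y M(y,y)) ∧ ¬(∃q M(q,q))) ∨ (∀v ∀x (¬M(x,x) ∧ M(v,v))) ∨ ¬(∃u ∀w (M(u,w) ∧ M(u,u)))
Drive negations inward (¬∀x A ≡ ∃x ¬A, ¬∃x A ≡ ∀x ¬A, De Morgan for ∧/∨):
  (∃y M(y,y)) ∧ (∀q ¬M(q,q)) ∨ (∀v ∀x (¬M(x,x) ∧ M(v,v))) ∨ (∀u ∃w (¬M(u,w) ∨ ¬M(u,u)))
All bound variables are already distinct, so no renaming is needed.
Pull the quantifiers to the front (each side's bound variable is not free in the other side):
  ∃y ∀q ∀v ∀x ∀u ∃w (M(y,y) ∧ ¬M(q,q) ∨ ¬M(x,x) ∧ M(v,v) ∨ ¬M(u,w) ∨ ¬M(u,u))
The quantifier ∃q sits under an odd number of negations (counting the antecedent side of each →), so it flips to ∀q.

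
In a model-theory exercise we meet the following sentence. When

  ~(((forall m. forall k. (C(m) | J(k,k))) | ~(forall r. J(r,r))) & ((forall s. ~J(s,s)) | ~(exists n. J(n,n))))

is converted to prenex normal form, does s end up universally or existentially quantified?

Push ¬ through the quantifiers and connectives to reach negation normal form:
  (exists m. exists k. (~C(m) & ~J(k,k))) & (forall r. J(r,r)) | (exists s. J(s,s)) & (exists n. J(n,n))
All bound variables are already distinct, so no renaming is needed.
Extract every quantifier outward, since the variables are now distinct and don't occur free across branches:
  exists m. exists k. forall r. exists s. exists n. (~C(m) & ~J(k,k) & J(r,r) | J(s,s) & J(n,n))
The quantifier forall s sits under an odd number of negations, so it flips to exists s.

existential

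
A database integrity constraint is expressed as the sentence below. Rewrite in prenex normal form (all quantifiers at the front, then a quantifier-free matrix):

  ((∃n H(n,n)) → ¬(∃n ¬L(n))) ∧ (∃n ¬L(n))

Rewrite implications/biconditionals: A → B as ¬A ∨ B.
  (¬(∃n H(n,n)) ∨ ¬(∃n ¬L(n))) ∧ (∃n ¬L(n))
Push ¬ through the quantifiers and connectives to reach negation normal form:
  ((∀n ¬H(n,n)) ∨ (∀n L(n))) ∧ (∃n ¬L(n))
Standardize variables apart so no two quantifiers bind the same name: n↦z1, n↦a.
  ((∀n ¬H(n,n)) ∨ (∀z1 L(z1))) ∧ (∃a ¬L(a))
Finally move all quantifiers to the prefix:
  ∀n ∀z1 ∃a ((¬H(n,n) ∨ L(z1)) ∧ ¬L(a))

∀n ∀z1 ∃a ((¬H(n,n) ∨ L(z1)) ∧ ¬L(a))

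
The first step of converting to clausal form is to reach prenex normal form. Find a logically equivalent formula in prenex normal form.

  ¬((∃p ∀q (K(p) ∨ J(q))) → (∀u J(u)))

Rewrite implications/biconditionals: A → B as ¬A ∨ B.
  ¬(¬(∃p ∀q (K(p) ∨ J(q))) ∨ (∀u J(u)))
Move each ¬ inward, flipping quantifiers it crosses:
  (∃p ∀q (K(p) ∨ J(q))) ∧ (∃u ¬J(u))
All bound variables are already distinct, so no renaming is needed.
Pull the quantifiers to the front (each side's bound variable is not free in the other side):
  ∃p ∀q ∃u ((K(p) ∨ J(q)) ∧ ¬J(u))

∃p ∀q ∃u ((K(p) ∨ J(q)) ∧ ¬J(u))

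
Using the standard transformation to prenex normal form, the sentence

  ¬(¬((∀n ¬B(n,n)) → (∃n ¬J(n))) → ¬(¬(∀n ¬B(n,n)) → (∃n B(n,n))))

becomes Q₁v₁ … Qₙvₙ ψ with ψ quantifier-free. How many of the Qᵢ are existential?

1

Rewrite implications/biconditionals: A → B as ¬A ∨ B.
  ¬(¬¬(¬(∀n ¬B(n,n)) ∨ (∃n ¬J(n))) ∨ ¬(¬¬(∀n ¬B(n,n)) ∨ (∃n B(n,n))))
Push ¬ through the quantifiers and connectives to reach negation normal form:
  (∀n ¬B(n,n)) ∧ (∀n J(n)) ∧ ((∀n ¬B(n,n)) ∨ (∃n B(n,n)))
Give each quantifier a distinct variable: n↦r, n↦p, n↦w1.
  (∀n ¬B(n,n)) ∧ (∀r J(r)) ∧ ((∀p ¬B(p,p)) ∨ (∃w1 B(w1,w1)))
Finally move all quantifiers to the prefix:
  ∀n ∀r ∀p ∃w1 (¬B(n,n) ∧ J(r) ∧ (¬B(p,p) ∨ B(w1,w1)))
The prefix is ∀n ∀r ∀p ∃w1: 3 universal, 1 existential.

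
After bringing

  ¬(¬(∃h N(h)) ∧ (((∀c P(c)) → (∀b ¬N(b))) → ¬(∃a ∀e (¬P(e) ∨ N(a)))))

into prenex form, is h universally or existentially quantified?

First replace A → B with ¬A ∨ B.
  ¬(¬(∃h N(h)) ∧ (¬(¬(∀c P(c)) ∨ (∀b ¬N(b))) ∨ ¬(∃a ∀e (¬P(e) ∨ N(a)))))
Move each ¬ inward, flipping quantifiers it crosses:
  (∃h N(h)) ∨ ((∃c ¬P(c)) ∨ (∀b ¬N(b))) ∧ (∃a ∀e (¬P(e) ∨ N(a)))
All bound variables are already distinct, so no renaming is needed.
Pull the quantifiers to the front (each side's bound variable is not free in the other side):
  ∃h ∃c ∀b ∃a ∀e (N(h) ∨ (¬P(c) ∨ ¬N(b)) ∧ (¬P(e) ∨ N(a)))
The quantifier ∃h sits under an even number of negations (counting the antecedent side of each →), so it remains existential.

existential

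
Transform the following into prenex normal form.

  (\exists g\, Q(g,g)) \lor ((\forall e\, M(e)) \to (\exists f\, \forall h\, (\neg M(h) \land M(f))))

\exists g\, \exists e\, \exists f\, \forall h\, (Q(g,g) \lor \neg M(e) \lor \neg M(h) \land M(f))

Eliminate → and ↔ using ¬ and ∨.
  (\exists g\, Q(g,g)) \lor \neg (\forall e\, M(e)) \lor (\exists f\, \forall h\, (\neg M(h) \land M(f)))
Move each ¬ inward, flipping quantifiers it crosses:
  (\exists g\, Q(g,g)) \lor (\exists e\, \neg M(e)) \lor (\exists f\, \forall h\, (\neg M(h) \land M(f)))
Extract every quantifier outward, since the variables are now distinct and don't occur free across branches:
  \exists g\, \exists e\, \exists f\, \forall h\, (Q(g,g) \lor \neg M(e) \lor \neg M(h) \land M(f))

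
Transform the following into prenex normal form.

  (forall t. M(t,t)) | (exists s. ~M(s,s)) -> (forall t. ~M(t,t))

Rewrite implications/biconditionals: A → B as ¬A ∨ B.
  ~((forall t. M(t,t)) | (exists s. ~M(s,s))) | (forall t. ~M(t,t))
Move each ¬ inward, flipping quantifiers it crosses:
  (exists t. ~M(t,t)) & (forall s. M(s,s)) | (forall t. ~M(t,t))
Give each quantifier a distinct variable: t↦r.
  (exists t. ~M(t,t)) & (forall s. M(s,s)) | (forall r. ~M(r,r))
Pull the quantifiers to the front (each side's bound variable is not free in the other side):
  exists t. forall s. forall r. (~M(t,t) & M(s,s) | ~M(r,r))

exists t. forall s. forall r. (~M(t,t) & M(s,s) | ~M(r,r))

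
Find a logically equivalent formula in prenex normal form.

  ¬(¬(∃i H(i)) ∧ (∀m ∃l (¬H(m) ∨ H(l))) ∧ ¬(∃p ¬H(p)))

∃i ∃m ∀l ∃p (H(i) ∨ H(m) ∧ ¬H(l) ∨ ¬H(p))

Drive negations inward (¬∀x A ≡ ∃x ¬A, ¬∃x A ≡ ∀x ¬A, De Morgan for ∧/∨):
  (∃i H(i)) ∨ (∃m ∀l (H(m) ∧ ¬H(l))) ∨ (∃p ¬H(p))
All bound variables are already distinct, so no renaming is needed.
Finally move all quantifiers to the prefix:
  ∃i ∃m ∀l ∃p (H(i) ∨ H(m) ∧ ¬H(l) ∨ ¬H(p))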